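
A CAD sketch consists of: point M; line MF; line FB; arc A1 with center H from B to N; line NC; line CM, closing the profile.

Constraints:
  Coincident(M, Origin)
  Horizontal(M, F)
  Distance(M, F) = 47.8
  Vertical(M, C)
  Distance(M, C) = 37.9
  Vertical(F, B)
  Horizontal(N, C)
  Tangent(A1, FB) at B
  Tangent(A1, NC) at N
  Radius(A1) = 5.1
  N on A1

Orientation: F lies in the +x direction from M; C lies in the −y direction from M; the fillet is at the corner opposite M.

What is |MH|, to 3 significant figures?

53.8

M is at the origin; M and F share the same y with |MF| = 47.8 and F on the +x side, so F = (47.8, 0.00). M and C share the same x with |MC| = 37.9 and C on the −y side, so C = (0.00, -37.9). The virtual corner opposite M is at (47.8, -37.9). Since A1 is tangent to FB there, HB ⟂ FB and tangency of A1 to NC means the radius HN is perpendicular to NC, with radius 5.1, so the center H sits 5.1 in from both sides at H = (42.7, -32.8). Then |MH| = |H − M| = 53.8.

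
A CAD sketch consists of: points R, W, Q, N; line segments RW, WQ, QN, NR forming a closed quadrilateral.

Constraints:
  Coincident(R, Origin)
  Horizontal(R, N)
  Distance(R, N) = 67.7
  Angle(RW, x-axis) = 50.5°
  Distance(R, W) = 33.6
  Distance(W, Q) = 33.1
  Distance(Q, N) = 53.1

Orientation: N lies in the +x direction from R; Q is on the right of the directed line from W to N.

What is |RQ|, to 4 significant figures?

16.38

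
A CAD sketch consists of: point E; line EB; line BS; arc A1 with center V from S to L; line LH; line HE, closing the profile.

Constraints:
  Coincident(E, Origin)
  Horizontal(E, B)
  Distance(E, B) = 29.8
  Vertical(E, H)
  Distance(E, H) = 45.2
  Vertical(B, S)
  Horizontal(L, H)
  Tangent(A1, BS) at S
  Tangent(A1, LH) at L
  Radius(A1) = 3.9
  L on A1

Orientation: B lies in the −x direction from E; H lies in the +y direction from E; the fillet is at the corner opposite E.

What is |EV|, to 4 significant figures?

48.75

E and H share the same x with |EH| = 45.2 and H on the +y side, so H = (0.000, 45.20). The virtual corner opposite E is at (-29.80, 45.20). Tangency of A1 to BS means the radius VS is perpendicular to BS and A1 meets LH tangentially, so VL is at right angles to LH, with radius 3.9, so the center V sits 3.9 in from both sides at V = (-25.90, 41.30). Then |EV| = |V − E| = 48.75.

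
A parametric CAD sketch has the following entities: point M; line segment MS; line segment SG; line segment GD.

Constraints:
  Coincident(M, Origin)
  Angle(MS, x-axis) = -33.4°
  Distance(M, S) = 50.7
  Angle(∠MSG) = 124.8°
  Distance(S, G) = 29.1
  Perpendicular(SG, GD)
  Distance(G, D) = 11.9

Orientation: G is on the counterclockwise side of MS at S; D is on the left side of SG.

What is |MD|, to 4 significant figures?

65.21

M is at the origin; MS runs at -33.4° with length 50.7, so S = 50.7·(cos -33.4°, sin -33.4°) = (42.33, -27.91). ∠MSG = 124.8°, so SG runs at -33.4° + (180° − 124.8°) = 21.80° from the x-axis; with |SG| = 29.1, G = S + 29.1·(cos 21.80°, sin 21.80°) = (69.35, -17.10). The perpendicularity gives GD at right angles to SG; with |GD| = 11.9 on the left of SG, D = G + 11.9·(-0.3714, 0.9285) = (64.93, -6.054). Then |MD| = |D − M| = 65.21.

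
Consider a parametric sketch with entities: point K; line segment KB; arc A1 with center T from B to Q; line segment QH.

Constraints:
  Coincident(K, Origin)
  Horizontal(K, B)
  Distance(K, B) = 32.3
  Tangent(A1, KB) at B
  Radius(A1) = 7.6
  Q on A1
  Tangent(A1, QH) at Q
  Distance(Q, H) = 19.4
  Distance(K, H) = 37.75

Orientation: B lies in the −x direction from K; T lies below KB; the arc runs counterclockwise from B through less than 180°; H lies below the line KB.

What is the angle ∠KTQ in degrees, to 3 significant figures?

154°

Checks: K.y = 0.00, B.y = 0.00 ✓; |TQ| = 7.600 ✓; ∠(TQ, QH) = 90.00° ✓; |QH| = 19.40 ✓; |KH| = 37.75 ✓.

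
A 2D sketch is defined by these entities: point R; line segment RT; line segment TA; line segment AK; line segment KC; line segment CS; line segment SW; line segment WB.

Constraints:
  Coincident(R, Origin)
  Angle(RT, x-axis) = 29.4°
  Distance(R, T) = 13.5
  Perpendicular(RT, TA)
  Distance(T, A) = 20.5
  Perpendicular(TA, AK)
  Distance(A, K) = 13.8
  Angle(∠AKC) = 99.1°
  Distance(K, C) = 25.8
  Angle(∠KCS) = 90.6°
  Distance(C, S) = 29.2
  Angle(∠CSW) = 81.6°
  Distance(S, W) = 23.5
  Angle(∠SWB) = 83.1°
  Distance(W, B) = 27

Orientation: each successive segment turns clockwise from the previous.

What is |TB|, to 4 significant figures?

18.93

R is at the origin; RT runs at 29.4° with length 13.5, so T = (11.76, 6.627). RT ⟂ TA, so TA runs at -60.60°; with |TA| = 20.5, A = (21.82, -11.23). TA ⟂ AK, so AK runs at -150.6°; with |AK| = 13.8, K = (9.802, -18.01). ∠AKC = 99.1° gives KC at 128.5° from the x-axis; with |KC| = 25.8, C = (-6.259, 2.184). ∠KCS = 90.6° gives CS at 39.10° from the x-axis; with |CS| = 29.2, S = (16.40, 20.60). ∠CSW = 81.6° gives SW at -59.30° from the x-axis; with |SW| = 23.5, W = (28.40, 0.3933). ∠SWB = 83.1° gives WB at -156.2° from the x-axis; with |WB| = 27.0, B = (3.696, -10.50). Then |TB| = |B − T| = 18.93.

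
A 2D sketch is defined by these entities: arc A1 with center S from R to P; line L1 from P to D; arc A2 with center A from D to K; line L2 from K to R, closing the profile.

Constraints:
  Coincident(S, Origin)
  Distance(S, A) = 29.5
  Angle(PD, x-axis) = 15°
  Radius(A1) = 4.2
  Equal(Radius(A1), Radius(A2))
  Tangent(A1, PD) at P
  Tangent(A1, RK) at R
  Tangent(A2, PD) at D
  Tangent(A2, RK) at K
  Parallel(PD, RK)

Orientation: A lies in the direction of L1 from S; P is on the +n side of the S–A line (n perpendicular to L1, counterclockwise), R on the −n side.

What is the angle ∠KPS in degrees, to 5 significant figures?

74.106°

The slot axis is L1's direction at 15.0°, so u = (cos 15.0°, sin 15.0°) = (0.96593, 0.25882) and n = (−sin 15.0°, cos 15.0°) = (-0.25882, 0.96593). S is at the origin and A lies 29.5 along u from S, so A = 29.5·u = (28.495, 7.6352). Tangency of A1 to both parallel lines with radius 4.2 puts P and R at S ± 4.2·n: P = (-1.0870, 4.0569), R = (1.0870, -4.0569). Equal radii place D and K the same way about A: D = A + 4.2·n = (27.408, 11.692), K = A − 4.2·n = (29.582, 3.5783). Then cos ∠KPS = PK·PS / (|PK||PS|), giving 74.106°.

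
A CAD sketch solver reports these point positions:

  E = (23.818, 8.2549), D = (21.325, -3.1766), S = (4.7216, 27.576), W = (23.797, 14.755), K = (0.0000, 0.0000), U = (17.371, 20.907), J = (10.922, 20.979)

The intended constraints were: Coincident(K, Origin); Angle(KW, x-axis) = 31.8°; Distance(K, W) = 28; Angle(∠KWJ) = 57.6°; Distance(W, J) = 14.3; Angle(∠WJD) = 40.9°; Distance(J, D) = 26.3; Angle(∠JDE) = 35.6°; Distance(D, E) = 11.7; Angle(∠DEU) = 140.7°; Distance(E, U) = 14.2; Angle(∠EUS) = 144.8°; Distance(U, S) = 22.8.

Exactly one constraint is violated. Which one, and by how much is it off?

Distance(U, S) = 22.8 — off by 8.50.

K = (0.00, 0.00) ✓; KW at 31.80° ✓; |KW| = 28.00 ✓; ∠KWJ = 57.60° ✓; |WJ| = 14.30 ✓; ∠WJD = 40.90° ✓; |JD| = 26.30 ✓; ∠JDE = 35.60° ✓; |DE| = 11.70 ✓; ∠DEU = 140.7° ✓; |EU| = 14.20 ✓; ∠EUS = 144.8° ✓; |US| = 14.30 ✗.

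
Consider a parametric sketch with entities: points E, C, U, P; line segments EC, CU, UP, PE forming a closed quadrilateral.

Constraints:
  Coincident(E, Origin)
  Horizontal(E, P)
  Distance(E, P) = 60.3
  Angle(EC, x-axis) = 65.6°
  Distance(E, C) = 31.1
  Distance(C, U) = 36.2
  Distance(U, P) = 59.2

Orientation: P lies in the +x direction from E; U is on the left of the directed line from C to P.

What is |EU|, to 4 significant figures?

66.40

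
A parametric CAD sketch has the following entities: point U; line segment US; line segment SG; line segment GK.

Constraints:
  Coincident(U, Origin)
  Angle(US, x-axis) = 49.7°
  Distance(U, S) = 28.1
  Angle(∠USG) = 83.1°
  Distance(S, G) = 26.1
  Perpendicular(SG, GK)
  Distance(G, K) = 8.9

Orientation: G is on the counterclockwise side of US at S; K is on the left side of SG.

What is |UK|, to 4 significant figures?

29.62

U is at the origin; US runs at 49.7° with length 28.1, so S = 28.1·(cos 49.7°, sin 49.7°) = (18.17, 21.43). ∠USG = 83.1°, so SG runs at 49.7° + (180° − 83.1°) = 146.6° from the x-axis; with |SG| = 26.1, G = S + 26.1·(cos 146.6°, sin 146.6°) = (-3.615, 35.80). SG is perpendicular to GK; with |GK| = 8.9 on the left of SG, K = G + 8.9·(-0.5505, -0.8348) = (-8.514, 28.37). Then |UK| = |K − U| = 29.62.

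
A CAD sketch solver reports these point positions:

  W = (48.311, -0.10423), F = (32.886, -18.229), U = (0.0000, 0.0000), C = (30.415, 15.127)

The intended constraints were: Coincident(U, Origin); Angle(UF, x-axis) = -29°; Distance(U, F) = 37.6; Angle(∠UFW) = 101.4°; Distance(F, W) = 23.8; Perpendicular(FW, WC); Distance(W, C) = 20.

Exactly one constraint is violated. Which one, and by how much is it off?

Distance(W, C) = 20 — off by 3.50.

U = (0.00, 0.00) ✓; UF at -29.00° ✓; |UF| = 37.60 ✓; ∠UFW = 101.4° ✓; |FW| = 23.80 ✓; ∠(FW, WC) = 90.00° ✓; |WC| = 23.50 ✗.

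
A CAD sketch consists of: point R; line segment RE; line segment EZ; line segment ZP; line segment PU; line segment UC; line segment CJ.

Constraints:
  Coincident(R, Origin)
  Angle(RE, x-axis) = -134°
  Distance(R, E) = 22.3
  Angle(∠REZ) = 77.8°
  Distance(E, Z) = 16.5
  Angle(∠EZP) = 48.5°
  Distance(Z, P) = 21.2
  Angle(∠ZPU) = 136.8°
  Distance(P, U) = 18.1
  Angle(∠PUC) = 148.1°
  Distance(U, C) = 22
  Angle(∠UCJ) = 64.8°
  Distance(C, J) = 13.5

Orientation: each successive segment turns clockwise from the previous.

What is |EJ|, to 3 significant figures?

24.6

R is at the origin; RE runs at -134.0° with length 22.3, so E = (-15.5, -16.0). ∠REZ = 77.8° gives EZ at 124° from the x-axis; with |EZ| = 16.5, Z = (-24.7, -2.33). ∠EZP = 48.5° gives ZP at -7.70° from the x-axis; with |ZP| = 21.2, P = (-3.66, -5.17). ∠ZPU = 136.8° gives PU at -50.9° from the x-axis; with |PU| = 18.1, U = (7.75, -19.2). ∠PUC = 148.1° gives UC at -82.8° from the x-axis; with |UC| = 22.0, C = (10.5, -41.0). ∠UCJ = 64.8° gives CJ at 162° from the x-axis; with |CJ| = 13.5, J = (-2.33, -36.9). Then |EJ| = |J − E| = 24.6.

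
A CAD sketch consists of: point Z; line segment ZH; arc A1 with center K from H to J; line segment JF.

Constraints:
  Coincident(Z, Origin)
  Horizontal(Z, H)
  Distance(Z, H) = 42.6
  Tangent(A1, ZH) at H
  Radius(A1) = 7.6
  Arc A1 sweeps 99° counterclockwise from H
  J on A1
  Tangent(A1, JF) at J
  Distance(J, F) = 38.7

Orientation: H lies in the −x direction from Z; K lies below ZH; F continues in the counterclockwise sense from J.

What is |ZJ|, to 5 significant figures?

50.871

Z is at the origin; Z and H share the same y with |ZH| = 42.6 and H on the −x side, so H = (-42.600, 0.0000). Tangency of A1 to ZH means the radius KH is perpendicular to ZH, so K = H + (0, -7.6) = (-42.600, -7.6000). On A1, H sits at bearing 90° from K; a 99° counterclockwise sweep puts J at bearing 189°, so J = K + 7.6·(cos 189°, sin 189°) = (-50.106, -8.7889). Then |ZJ| = |J − Z| = 50.871.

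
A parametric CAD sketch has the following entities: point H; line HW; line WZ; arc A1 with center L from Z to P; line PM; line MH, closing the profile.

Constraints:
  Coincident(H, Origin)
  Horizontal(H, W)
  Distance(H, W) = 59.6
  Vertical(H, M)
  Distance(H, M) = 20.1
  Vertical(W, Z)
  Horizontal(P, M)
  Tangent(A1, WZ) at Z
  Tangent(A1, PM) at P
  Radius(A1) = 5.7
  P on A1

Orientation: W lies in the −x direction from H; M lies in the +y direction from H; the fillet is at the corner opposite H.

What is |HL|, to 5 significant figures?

55.790

H and M share the same x with |HM| = 20.1 and M on the +y side, so M = (0.0000, 20.100). The virtual corner opposite H is at (-59.600, 20.100). Tangency of A1 to WZ means the radius LZ is perpendicular to WZ and A1 meets PM tangentially, so LP is at right angles to PM, with radius 5.7, so the center L sits 5.7 in from both sides at L = (-53.900, 14.400). Then |HL| = |L − H| = 55.790.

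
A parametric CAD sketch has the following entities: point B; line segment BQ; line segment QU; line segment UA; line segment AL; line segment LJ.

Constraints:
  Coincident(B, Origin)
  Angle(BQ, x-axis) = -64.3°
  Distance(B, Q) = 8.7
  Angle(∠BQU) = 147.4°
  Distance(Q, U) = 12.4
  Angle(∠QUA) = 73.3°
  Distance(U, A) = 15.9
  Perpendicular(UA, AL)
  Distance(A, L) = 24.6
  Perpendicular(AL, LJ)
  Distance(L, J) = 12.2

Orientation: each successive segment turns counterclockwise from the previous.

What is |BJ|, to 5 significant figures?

9.5613

The perpendicularity gives AL at right angles to UA, so AL runs at 165.00°; with |AL| = 24.6, L = (-5.3237, 7.3700). The perpendicularity gives LJ at right angles to AL, so LJ runs at -105.00°; with |LJ| = 12.2, J = (-8.4813, -4.4143). Then |BJ| = |J − B| = 9.5613.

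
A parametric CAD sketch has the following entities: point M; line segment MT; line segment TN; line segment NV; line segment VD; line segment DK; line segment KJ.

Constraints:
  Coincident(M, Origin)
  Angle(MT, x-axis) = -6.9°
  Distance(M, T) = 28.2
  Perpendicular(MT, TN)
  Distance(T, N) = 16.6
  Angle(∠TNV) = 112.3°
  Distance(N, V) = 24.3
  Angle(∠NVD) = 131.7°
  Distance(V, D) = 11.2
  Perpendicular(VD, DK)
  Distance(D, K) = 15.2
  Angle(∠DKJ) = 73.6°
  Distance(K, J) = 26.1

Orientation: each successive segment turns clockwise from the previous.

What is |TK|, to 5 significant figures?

26.882

M is at the origin; MT runs at -6.9° with length 28.2, so T = (27.996, -3.3879). MT is perpendicular to TN, so TN runs at -96.900°; with |TN| = 16.6, N = (26.001, -19.868). ∠TNV = 112.3° gives NV at -164.60° from the x-axis; with |NV| = 24.3, V = (2.5740, -26.321). ∠NVD = 131.7° gives VD at 147.10° from the x-axis; with |VD| = 11.2, D = (-6.8298, -20.237). VD is perpendicular to DK, so DK runs at 57.100°; with |DK| = 15.2, K = (1.4265, -7.4749). Then |TK| = |K − T| = 26.882.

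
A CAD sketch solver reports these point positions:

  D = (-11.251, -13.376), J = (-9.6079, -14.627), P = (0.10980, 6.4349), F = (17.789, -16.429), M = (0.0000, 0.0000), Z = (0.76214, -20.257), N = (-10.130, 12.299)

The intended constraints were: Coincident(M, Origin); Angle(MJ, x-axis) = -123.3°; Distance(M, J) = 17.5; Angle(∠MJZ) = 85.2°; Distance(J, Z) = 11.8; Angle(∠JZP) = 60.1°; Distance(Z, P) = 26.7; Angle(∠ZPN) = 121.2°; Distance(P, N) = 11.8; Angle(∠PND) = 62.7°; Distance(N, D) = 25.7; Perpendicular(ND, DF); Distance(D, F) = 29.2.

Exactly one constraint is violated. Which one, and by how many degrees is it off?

Perpendicular(ND, DF) — off by 3.50°.

M = (0.00, 0.00) ✓; MJ at -123.3° ✓; |MJ| = 17.50 ✓; ∠MJZ = 85.20° ✓; |JZ| = 11.80 ✓; ∠JZP = 60.10° ✓; |ZP| = 26.70 ✓; ∠ZPN = 121.2° ✓; |PN| = 11.80 ✓; ∠PND = 62.70° ✓; |ND| = 25.70 ✓; ∠(ND, DF) = 86.50° ✗; |DF| = 29.20 ✓.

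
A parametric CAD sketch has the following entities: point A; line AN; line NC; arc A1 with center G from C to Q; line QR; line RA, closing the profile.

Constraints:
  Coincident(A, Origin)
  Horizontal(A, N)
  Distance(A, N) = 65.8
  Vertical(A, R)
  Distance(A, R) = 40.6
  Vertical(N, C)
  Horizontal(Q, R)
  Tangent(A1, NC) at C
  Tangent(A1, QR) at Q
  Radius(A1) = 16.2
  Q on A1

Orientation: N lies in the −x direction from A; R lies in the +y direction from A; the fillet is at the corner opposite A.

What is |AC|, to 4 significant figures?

70.18

A is at the origin; A and N share the same y with |AN| = 65.8 and N on the −x side, so N = (-65.80, 0.000). AR is vertical with |AR| = 40.6 and R on the +y side, so R = (0.000, 40.60). The virtual corner opposite A is at (-65.80, 40.60). The tangent condition forces GC to be normal to NC and since A1 is tangent to QR there, GQ ⟂ QR, with radius 16.2, so the center G sits 16.2 in from both sides at G = (-49.60, 24.40). That places the tangent points at C = (-65.80, 24.40) on NC and Q = (-49.60, 40.60) on QR. Then |AC| = |C − A| = 70.18.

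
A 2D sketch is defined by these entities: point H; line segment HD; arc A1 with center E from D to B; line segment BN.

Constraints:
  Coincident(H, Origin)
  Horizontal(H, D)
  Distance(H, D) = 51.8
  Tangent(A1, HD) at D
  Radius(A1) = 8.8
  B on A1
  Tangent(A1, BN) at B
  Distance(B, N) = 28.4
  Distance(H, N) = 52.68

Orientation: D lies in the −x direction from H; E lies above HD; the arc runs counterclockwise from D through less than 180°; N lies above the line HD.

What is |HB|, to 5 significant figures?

43.744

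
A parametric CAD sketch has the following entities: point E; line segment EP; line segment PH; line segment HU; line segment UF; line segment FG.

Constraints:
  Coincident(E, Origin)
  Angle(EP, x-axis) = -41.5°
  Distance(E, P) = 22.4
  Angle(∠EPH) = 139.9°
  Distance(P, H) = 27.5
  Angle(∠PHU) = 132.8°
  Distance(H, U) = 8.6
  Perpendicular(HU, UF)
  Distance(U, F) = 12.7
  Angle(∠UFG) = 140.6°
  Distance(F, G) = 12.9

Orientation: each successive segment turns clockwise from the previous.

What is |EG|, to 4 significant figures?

28.31

HU is perpendicular to UF, so UF runs at 141.2°; with |UF| = 12.7, F = (5.508, -40.79). ∠UFG = 140.6° gives FG at 101.8° from the x-axis; with |FG| = 12.9, G = (2.870, -28.16). Then |EG| = |G − E| = 28.31.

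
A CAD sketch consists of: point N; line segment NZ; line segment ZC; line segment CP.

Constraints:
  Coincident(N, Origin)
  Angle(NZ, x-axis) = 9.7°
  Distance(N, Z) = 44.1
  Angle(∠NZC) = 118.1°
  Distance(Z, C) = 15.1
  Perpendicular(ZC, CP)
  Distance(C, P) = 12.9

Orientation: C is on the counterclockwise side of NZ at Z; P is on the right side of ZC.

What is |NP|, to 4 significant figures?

63.01

N is at the origin; NZ runs at 9.7° with length 44.1, so Z = 44.1·(cos 9.7°, sin 9.7°) = (43.47, 7.430). ∠NZC = 118.1°, so ZC runs at 9.7° + (180° − 118.1°) = 71.60° from the x-axis; with |ZC| = 15.1, C = Z + 15.1·(cos 71.60°, sin 71.60°) = (48.24, 21.76). The perpendicularity gives CP at right angles to ZC; with |CP| = 12.9 on the right of ZC, P = C + 12.9·(0.9489, -0.3156) = (60.48, 17.69). Then |NP| = |P − N| = 63.01.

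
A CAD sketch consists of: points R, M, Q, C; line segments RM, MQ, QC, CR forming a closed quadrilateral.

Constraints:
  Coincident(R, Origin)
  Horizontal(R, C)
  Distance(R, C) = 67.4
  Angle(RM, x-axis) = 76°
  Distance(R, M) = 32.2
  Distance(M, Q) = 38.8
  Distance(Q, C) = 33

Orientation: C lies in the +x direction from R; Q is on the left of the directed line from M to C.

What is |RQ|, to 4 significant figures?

52.57

Checks: |MQ| = 38.80 ✓; |QC| = 33.00 ✓.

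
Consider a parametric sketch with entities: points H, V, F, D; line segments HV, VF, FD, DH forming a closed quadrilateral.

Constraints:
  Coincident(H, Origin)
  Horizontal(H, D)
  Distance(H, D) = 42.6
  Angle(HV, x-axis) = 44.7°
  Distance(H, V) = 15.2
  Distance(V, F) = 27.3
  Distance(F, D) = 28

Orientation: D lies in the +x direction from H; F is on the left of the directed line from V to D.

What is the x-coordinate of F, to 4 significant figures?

33.16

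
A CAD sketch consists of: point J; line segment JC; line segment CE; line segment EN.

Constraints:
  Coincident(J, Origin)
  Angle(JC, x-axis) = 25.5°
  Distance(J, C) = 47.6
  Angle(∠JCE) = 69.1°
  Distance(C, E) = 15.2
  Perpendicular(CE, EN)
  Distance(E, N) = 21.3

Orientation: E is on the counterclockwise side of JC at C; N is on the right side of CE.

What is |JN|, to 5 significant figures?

65.792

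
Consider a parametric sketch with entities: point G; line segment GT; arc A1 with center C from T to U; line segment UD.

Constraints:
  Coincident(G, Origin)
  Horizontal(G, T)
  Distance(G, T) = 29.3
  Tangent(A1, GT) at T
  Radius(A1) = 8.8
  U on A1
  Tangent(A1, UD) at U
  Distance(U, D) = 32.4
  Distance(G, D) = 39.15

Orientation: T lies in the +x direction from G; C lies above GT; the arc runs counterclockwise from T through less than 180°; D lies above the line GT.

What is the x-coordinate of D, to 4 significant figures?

11.67

Checks: |GT| = 29.30 ✓; |CU| = 8.800 ✓; ∠(CU, UD) = 90.00° ✓; |UD| = 32.40 ✓; |GD| = 39.15 ✓.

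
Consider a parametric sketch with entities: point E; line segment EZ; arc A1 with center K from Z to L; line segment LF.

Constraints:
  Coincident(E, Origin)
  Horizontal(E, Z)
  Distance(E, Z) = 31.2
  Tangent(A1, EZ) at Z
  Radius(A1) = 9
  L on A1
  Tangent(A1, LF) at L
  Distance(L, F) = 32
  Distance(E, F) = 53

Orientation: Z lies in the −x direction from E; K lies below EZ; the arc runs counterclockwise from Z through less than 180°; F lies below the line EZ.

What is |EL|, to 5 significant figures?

41.469

E is at the origin; E and Z share the same y with |EZ| = 31.2 and Z on the −x side, so Z = (-31.200, 0.0000). The tangent condition forces KZ to be normal to EZ, so K = Z + (0, -9) = (-31.200, -9.0000). Since KL ⟂ LF (tangency), |KF| = √(9.0² + 32.0²) = 33.242 regardless of where L sits on A1. So F lies on both circle(E, 53.0) and circle(K, 33.242); the below-EZ intersection is F = (-32.024, -42.231). L is the foot of the tangent from F: L = (-39.922, -11.221).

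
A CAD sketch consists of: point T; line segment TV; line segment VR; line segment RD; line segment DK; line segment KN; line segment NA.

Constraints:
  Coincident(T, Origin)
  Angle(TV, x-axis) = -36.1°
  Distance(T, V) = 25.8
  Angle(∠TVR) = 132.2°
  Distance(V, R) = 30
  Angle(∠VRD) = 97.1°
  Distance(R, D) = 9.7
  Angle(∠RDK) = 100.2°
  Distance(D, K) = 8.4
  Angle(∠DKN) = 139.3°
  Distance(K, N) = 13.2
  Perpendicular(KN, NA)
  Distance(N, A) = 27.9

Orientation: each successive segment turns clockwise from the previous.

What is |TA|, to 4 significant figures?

54.68

T is at the origin; TV runs at -36.1° with length 25.8, so V = (20.85, -15.20). ∠TVR = 132.2° gives VR at -83.90° from the x-axis; with |VR| = 30.0, R = (24.03, -45.03). ∠VRD = 97.1° gives RD at -166.8° from the x-axis; with |RD| = 9.7, D = (14.59, -47.25). ∠RDK = 100.2° gives DK at 113.4° from the x-axis; with |DK| = 8.4, K = (11.25, -39.54). ∠DKN = 139.3° gives KN at 72.70° from the x-axis; with |KN| = 13.2, N = (15.18, -26.93). KN ⟂ NA, so NA runs at -17.30°; with |NA| = 27.9, A = (41.82, -35.23). Then |TA| = |A − T| = 54.68.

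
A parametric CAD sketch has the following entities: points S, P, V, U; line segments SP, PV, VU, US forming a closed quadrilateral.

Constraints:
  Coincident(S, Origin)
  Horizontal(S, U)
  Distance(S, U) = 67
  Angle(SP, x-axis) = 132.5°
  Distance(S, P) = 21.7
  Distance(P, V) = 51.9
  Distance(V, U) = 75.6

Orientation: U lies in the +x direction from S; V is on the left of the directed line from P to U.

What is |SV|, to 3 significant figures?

59.5

Checks: |PV| = 51.90 ✓; |VU| = 75.60 ✓.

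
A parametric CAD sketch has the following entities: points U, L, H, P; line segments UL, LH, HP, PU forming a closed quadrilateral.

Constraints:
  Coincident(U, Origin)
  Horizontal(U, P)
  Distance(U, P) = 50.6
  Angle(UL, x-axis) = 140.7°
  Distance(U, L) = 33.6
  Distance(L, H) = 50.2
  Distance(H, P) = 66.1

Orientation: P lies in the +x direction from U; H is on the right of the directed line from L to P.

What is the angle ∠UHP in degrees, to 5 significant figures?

45.663°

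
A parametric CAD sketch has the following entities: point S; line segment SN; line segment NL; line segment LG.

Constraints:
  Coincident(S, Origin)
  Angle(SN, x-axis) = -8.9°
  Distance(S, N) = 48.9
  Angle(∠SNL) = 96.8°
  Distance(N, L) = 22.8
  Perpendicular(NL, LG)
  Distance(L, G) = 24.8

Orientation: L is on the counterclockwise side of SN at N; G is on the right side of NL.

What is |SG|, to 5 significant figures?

78.730

∠SNL = 96.8°, so NL runs at -8.9° + (180° − 96.8°) = 74.300° from the x-axis; with |NL| = 22.8, L = N + 22.8·(cos 74.300°, sin 74.300°) = (54.481, 14.384). NL is perpendicular to LG; with |LG| = 24.8 on the right of NL, G = L + 24.8·(0.96269, -0.27060) = (78.356, 7.6731). Then |SG| = |G − S| = 78.730.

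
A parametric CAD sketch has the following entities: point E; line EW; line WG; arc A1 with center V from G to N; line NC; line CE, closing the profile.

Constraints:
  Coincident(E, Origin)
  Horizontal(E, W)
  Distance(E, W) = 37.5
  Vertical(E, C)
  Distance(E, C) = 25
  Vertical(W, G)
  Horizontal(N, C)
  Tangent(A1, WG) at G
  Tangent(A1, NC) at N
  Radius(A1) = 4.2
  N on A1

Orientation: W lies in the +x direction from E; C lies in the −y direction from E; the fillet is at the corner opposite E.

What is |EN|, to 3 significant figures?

41.6

The virtual corner opposite E is at (37.5, -25.0). Since A1 is tangent to WG there, VG ⟂ WG and tangency of A1 to NC means the radius VN is perpendicular to NC, with radius 4.2, so the center V sits 4.2 in from both sides at V = (33.3, -20.8). That places the tangent points at G = (37.5, -20.8) on WG and N = (33.3, -25.0) on NC. Then |EN| = |N − E| = 41.6.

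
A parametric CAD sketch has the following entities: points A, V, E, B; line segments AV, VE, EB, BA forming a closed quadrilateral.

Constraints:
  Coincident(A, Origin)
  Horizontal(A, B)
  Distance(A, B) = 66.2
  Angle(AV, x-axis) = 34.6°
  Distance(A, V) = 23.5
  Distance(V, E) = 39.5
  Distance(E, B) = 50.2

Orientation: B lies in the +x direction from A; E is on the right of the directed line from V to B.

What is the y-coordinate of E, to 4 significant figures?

-25.96

Checks: |VE| = 39.50 ✓; |EB| = 50.20 ✓.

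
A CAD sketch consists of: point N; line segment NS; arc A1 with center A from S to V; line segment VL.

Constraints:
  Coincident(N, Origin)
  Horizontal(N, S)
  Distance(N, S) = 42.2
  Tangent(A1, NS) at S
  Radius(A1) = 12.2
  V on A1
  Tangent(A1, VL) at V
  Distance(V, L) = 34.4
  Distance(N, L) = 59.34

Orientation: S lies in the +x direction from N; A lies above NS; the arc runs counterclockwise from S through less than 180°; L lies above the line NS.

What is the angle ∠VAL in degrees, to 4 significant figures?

70.47°

Checks: |AV| = 12.20 ✓; ∠(AV, VL) = 90.00° ✓; |VL| = 34.40 ✓; |NL| = 59.34 ✓.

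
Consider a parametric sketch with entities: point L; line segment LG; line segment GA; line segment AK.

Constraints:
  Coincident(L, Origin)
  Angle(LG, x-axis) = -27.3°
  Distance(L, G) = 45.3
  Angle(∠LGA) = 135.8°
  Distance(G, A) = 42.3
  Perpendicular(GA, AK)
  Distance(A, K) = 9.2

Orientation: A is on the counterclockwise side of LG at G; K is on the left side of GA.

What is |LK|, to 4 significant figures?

78.05

L is at the origin; LG runs at -27.3° with length 45.3, so G = 45.3·(cos -27.3°, sin -27.3°) = (40.25, -20.78). ∠LGA = 135.8°, so GA runs at -27.3° + (180° − 135.8°) = 16.90° from the x-axis; with |GA| = 42.3, A = G + 42.3·(cos 16.90°, sin 16.90°) = (80.73, -8.480). GA is perpendicular to AK; with |AK| = 9.2 on the left of GA, K = A + 9.2·(-0.2907, 0.9568) = (78.05, 0.3226). Then |LK| = |K − L| = 78.05.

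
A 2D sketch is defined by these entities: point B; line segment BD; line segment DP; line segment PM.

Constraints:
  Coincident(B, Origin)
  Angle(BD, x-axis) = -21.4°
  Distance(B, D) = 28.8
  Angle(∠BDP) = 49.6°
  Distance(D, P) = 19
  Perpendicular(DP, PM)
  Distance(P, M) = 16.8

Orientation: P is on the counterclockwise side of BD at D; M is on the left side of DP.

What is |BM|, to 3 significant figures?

5.14

B is at the origin; BD runs at -21.4° with length 28.8, so D = 28.8·(cos -21.4°, sin -21.4°) = (26.8, -10.5). ∠BDP = 49.6°, so DP runs at -21.4° + (180° − 49.6°) = 109° from the x-axis; with |DP| = 19.0, P = D + 19.0·(cos 109°, sin 109°) = (20.6, 7.46). DP is perpendicular to PM; with |PM| = 16.8 on the left of DP, M = P + 16.8·(-0.946, -0.326) = (4.74, 1.99). Then |BM| = |M − B| = 5.14.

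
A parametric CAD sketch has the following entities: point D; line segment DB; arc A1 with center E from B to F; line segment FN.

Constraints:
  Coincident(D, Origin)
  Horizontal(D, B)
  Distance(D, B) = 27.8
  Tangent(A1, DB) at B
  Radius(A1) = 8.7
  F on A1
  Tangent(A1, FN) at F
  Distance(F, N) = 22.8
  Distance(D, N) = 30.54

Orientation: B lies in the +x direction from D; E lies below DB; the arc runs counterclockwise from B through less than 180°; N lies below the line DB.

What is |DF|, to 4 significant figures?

20.43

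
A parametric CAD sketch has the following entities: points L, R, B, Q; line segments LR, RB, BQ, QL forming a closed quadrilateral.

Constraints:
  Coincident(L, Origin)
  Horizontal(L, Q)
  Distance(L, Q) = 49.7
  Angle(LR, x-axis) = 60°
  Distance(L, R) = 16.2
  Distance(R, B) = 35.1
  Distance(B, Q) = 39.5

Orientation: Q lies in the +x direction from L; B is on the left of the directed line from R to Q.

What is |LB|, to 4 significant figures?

50.63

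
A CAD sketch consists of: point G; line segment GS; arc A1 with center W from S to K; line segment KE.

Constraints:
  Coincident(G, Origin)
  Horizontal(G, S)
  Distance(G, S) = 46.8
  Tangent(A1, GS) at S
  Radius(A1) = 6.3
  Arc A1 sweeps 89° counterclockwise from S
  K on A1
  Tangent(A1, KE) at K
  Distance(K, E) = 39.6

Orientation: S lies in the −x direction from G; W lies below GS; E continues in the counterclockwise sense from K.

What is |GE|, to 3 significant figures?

70.6

G is at the origin; G and S share the same y with |GS| = 46.8 and S on the −x side, so S = (-46.8, 0.00). A1 meets GS tangentially, so WS is at right angles to GS, so W = S + (0, -6.3) = (-46.8, -6.30). On A1, S sits at bearing 90° from W; an 89° counterclockwise sweep puts K at bearing 179°, so K = W + 6.3·(cos 179°, sin 179°) = (-53.1, -6.19). Since A1 is tangent to KE there, WK ⟂ KE, so KE runs along (−sin 179°, cos 179°); with |KE| = 39.6, E = (-53.8, -45.8). Then |GE| = |E − G| = 70.6.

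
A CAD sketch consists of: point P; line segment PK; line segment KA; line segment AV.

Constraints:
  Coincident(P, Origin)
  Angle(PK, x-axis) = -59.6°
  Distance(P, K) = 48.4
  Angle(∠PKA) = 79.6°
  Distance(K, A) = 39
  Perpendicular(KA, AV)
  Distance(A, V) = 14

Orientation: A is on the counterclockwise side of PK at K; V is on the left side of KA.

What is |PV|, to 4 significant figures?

45.22

P is at the origin; PK runs at -59.6° with length 48.4, so K = 48.4·(cos -59.6°, sin -59.6°) = (24.49, -41.75). ∠PKA = 79.6°, so KA runs at -59.6° + (180° − 79.6°) = 40.80° from the x-axis; with |KA| = 39.0, A = K + 39.0·(cos 40.80°, sin 40.80°) = (54.01, -16.26). KA is perpendicular to AV; with |AV| = 14.0 on the left of KA, V = A + 14.0·(-0.6534, 0.7570) = (44.87, -5.664). Then |PV| = |V − P| = 45.22.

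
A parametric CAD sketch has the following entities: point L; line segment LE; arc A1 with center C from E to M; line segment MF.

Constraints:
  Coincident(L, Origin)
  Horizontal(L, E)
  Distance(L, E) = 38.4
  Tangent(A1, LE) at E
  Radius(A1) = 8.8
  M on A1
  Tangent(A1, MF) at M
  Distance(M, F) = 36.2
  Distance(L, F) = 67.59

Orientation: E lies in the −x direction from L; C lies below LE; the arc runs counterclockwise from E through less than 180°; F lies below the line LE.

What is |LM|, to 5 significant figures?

47.758

L is at the origin; LE is horizontal with |LE| = 38.4 and E on the −x side, so E = (-38.400, 0.0000). Since A1 is tangent to LE there, CE ⟂ LE, so C = E + (0, -8.8) = (-38.400, -8.8000). Since CM ⟂ MF (tangency), |CF| = √(8.8² + 36.2²) = 37.254 regardless of where M sits on A1. So F lies on both circle(L, 67.59) and circle(C, 37.254); the below-LE intersection is F = (-51.623, -43.629). M is the foot of the tangent from F: M = (-47.132, -7.7082).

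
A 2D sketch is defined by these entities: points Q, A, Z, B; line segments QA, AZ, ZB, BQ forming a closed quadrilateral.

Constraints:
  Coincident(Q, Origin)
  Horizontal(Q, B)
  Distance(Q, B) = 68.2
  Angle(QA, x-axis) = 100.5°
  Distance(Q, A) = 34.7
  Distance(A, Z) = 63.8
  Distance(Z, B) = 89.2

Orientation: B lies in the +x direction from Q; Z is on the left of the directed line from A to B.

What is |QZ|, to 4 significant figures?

89.85

Checks: |AZ| = 63.80 ✓; |ZB| = 89.20 ✓.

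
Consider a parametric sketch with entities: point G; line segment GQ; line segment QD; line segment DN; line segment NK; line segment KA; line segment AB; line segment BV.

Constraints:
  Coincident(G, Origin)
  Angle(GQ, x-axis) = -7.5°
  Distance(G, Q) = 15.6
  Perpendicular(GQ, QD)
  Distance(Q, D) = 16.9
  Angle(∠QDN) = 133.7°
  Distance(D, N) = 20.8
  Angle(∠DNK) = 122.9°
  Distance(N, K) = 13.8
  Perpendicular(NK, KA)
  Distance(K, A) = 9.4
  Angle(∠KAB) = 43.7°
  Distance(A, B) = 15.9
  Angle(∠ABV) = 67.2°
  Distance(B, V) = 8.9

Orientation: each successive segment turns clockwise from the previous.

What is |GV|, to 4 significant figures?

35.71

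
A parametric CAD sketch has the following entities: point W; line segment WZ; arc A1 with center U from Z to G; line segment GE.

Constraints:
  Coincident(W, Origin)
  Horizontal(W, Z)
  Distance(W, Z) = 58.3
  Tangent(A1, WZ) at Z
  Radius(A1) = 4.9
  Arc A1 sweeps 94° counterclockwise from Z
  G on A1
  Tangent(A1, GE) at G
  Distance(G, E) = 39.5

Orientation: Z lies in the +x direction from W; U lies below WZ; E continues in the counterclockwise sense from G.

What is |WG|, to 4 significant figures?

53.67

W is at the origin; WZ is horizontal with |WZ| = 58.3 and Z on the +x side, so Z = (58.30, 0.000). Since A1 is tangent to WZ there, UZ ⟂ WZ, so U = Z + (0, -4.9) = (58.30, -4.900). On A1, Z sits at bearing 90° from U; a 94° counterclockwise sweep puts G at bearing 184°, so G = U + 4.9·(cos 184°, sin 184°) = (53.41, -5.242). Then |WG| = |G − W| = 53.67.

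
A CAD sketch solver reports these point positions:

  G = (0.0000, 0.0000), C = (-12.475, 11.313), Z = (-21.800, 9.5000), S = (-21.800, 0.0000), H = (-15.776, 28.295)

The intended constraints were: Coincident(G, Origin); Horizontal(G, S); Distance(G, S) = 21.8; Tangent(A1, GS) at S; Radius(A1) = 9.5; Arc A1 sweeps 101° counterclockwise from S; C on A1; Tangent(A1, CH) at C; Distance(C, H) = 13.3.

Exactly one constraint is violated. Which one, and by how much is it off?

Distance(C, H) = 13.3 — off by 4.00.

G = (0.00, 0.00) ✓; G.y = 0.00, S.y = 0.00 ✓; |GS| = 21.80 ✓; ∠(ZS, SG) = 90.00° ✓; |ZS| = 9.500 ✓; bearing(Z→C) − bearing(Z→S) = 101.0° ✓; |ZC| = 9.500 ✓; ∠(ZC, CH) = 90.00° ✓; |CH| = 17.30 ✗.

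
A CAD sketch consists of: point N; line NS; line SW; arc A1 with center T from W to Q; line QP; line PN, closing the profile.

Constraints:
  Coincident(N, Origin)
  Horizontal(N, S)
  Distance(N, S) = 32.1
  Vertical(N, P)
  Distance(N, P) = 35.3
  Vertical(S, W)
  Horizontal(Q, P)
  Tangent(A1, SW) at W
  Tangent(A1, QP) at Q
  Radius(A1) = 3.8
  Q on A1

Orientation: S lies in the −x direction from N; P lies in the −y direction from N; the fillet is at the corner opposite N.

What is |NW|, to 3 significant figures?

45.0

The virtual corner opposite N is at (-32.1, -35.3). The tangent condition forces TW to be normal to SW and since A1 is tangent to QP there, TQ ⟂ QP, with radius 3.8, so the center T sits 3.8 in from both sides at T = (-28.3, -31.5). That places the tangent points at W = (-32.1, -31.5) on SW and Q = (-28.3, -35.3) on QP. Then |NW| = |W − N| = 45.0.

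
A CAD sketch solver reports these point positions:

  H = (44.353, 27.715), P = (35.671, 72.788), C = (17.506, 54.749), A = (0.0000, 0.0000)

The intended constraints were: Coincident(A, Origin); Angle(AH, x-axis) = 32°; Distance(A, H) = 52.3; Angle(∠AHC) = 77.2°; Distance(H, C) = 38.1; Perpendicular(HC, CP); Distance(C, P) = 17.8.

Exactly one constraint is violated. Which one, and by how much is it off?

Distance(C, P) = 17.8 — off by 7.80.

A = (0.00, 0.00) ✓; AH at 32.00° ✓; |AH| = 52.30 ✓; ∠AHC = 77.20° ✓; |HC| = 38.10 ✓; ∠(HC, CP) = 90.00° ✓; |CP| = 25.60 ✗.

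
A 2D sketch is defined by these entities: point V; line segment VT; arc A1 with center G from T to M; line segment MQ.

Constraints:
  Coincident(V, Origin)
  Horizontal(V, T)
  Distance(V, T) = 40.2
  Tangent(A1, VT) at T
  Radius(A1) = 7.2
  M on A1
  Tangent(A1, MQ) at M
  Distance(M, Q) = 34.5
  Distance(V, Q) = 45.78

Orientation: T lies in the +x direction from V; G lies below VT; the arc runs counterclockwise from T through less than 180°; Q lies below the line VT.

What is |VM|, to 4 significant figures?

33.67

Checks: |GM| = 7.200 ✓; ∠(GM, MQ) = 90.00° ✓; |MQ| = 34.50 ✓; |VQ| = 45.78 ✓.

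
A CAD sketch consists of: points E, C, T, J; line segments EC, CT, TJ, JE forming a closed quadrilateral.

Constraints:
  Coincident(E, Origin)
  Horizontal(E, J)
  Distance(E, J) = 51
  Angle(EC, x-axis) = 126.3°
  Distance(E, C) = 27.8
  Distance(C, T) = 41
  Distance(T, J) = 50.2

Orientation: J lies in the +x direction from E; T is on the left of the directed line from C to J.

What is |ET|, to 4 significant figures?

44.95

E is at the origin; E and J share the same y with |EJ| = 51.0 and J in +x, so J = (51.0, 0). EC runs at 126.3° with |EC| = 27.8, so C = (-16.46, 22.40). T is determined by |CT| = 41.0 and |TJ| = 50.2 together: it lies at the intersection of circle(C, 41.0) and circle(J, 50.2). With |CJ| = 71.08, the foot of the radical line on CJ is 29.64 from C and the perpendicular offset is √(41.0² − 29.64²) = 28.33. Taking the left-of-CJ solution: T = (20.60, 39.95).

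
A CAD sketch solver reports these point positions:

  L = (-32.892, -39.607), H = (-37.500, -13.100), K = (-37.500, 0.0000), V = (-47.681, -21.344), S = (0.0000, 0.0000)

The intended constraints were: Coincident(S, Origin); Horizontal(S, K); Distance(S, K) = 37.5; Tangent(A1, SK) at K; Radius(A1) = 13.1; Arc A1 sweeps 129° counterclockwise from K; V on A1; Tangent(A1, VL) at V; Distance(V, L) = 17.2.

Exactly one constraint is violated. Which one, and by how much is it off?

Distance(V, L) = 17.2 — off by 6.30.

S = (0.00, 0.00) ✓; S.y = 0.00, K.y = 0.00 ✓; |SK| = 37.50 ✓; ∠(HK, KS) = 90.00° ✓; |HK| = 13.10 ✓; bearing(H→V) − bearing(H→K) = 129.0° ✓; |HV| = 13.10 ✓; ∠(HV, VL) = 90.00° ✓; |VL| = 23.50 ✗.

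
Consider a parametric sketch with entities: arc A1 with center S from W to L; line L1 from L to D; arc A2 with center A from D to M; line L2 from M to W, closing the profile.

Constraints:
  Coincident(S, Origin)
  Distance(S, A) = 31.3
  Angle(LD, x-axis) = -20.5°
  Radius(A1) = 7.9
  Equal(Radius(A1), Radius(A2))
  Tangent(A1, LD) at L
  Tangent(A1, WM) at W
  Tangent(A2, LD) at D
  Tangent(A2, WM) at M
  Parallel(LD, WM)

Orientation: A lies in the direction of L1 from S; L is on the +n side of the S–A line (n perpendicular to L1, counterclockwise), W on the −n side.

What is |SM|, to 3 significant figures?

32.3

The slot axis is L1's direction at -20.5°, so u = (cos -20.5°, sin -20.5°) = (0.937, -0.350) and n = (−sin -20.5°, cos -20.5°) = (0.350, 0.937). S is at the origin and A lies 31.3 along u from S, so A = 31.3·u = (29.3, -11.0). Tangency of A1 to both parallel lines with radius 7.9 puts L and W at S ± 7.9·n: L = (2.77, 7.40), W = (-2.77, -7.40). Equal radii place D and M the same way about A: D = A + 7.9·n = (32.1, -3.56), M = A − 7.9·n = (26.6, -18.4). Then |SM| = |M − S| = 32.3.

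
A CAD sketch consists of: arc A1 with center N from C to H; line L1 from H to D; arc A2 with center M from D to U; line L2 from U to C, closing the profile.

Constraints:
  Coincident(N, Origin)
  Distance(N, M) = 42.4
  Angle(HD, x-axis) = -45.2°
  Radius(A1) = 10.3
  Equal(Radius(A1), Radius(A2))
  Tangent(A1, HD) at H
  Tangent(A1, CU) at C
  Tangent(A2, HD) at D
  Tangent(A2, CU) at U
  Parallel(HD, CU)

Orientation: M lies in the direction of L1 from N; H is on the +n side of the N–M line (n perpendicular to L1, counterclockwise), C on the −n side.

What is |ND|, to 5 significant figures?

43.633

Tangency of A1 to both parallel lines with radius 10.3 puts H and C at N ± 10.3·n: H = (7.3086, 7.2577), C = (-7.3086, -7.2577). Equal radii place D and U the same way about M: D = M + 10.3·n = (37.185, -22.828), U = M − 10.3·n = (22.568, -37.344). Then |ND| = |D − N| = 43.633.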